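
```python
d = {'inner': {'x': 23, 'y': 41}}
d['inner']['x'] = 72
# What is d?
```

After line 1: d = {'inner': {'x': 23, 'y': 41}}
After line 2 (inner x overwritten): d = {'inner': {'x': 72, 'y': 41}}

{'inner': {'x': 72, 'y': 41}}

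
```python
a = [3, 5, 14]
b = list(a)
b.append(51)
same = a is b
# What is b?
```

After line 1: a = [3, 5, 14]
After line 2 (b = list(a) is a shallow copy, new object): a = [3, 5, 14], b = [3, 5, 14]
After line 3 (append only mutates b): a = [3, 5, 14], b = [3, 5, 14, 51]
After line 4 (same = a is b; different objects -> False): same = False

[3, 5, 14, 51]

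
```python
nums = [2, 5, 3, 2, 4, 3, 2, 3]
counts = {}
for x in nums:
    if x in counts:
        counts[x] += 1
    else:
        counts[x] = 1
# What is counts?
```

Initial: counts = {}, nums = [2, 5, 3, 2, 4, 3, 2, 3]
See 2: counts = {2: 1}
See 5: counts = {2: 1, 5: 1}
See 3: counts = {2: 1, 5: 1, 3: 1}
See 2: counts = {2: 2, 5: 1, 3: 1}
See 4: counts = {2: 2, 5: 1, 3: 1, 4: 1}
See 3: counts = {2: 2, 5: 1, 3: 2, 4: 1}
See 2: counts = {2: 3, 5: 1, 3: 2, 4: 1}
See 3: counts = {2: 3, 5: 1, 3: 3, 4: 1}

{2: 3, 5: 1, 3: 3, 4: 1}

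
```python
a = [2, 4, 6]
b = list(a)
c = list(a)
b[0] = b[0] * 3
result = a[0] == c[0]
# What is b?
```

After line 1: a = [2, 4, 6]
After line 2 (b = list(a), copy): a = [2, 4, 6], b = [2, 4, 6]
After line 3 (c = list(a) is a copy, new object): c = [2, 4, 6]
After line 4 (b[0] = 2 * 3 = 6; only b mutates (copy)): a = [2, 4, 6], b = [6, 4, 6], c = [2, 4, 6]
After line 5 (a[0] = 2, c[0] = 2; result = True)

[6, 4, 6]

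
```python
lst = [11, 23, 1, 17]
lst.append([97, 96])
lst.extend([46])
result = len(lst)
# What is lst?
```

After line 1: lst = [11, 23, 1, 17]
After line 2 (append adds [97, 96] as single element): lst = [11, 23, 1, 17, [97, 96]]
After line 3 (extend unpacks [46], adds 46): lst = [11, 23, 1, 17, [97, 96], 46]
After line 4: result = len(lst) = 6

[11, 23, 1, 17, [97, 96], 46]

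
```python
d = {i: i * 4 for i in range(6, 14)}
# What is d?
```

{6: 24, 7: 28, 8: 32, 9: 36, 10: 40, 11: 44, 12: 48, 13: 52}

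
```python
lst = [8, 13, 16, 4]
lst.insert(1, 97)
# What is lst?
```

[8, 97, 13, 16, 4]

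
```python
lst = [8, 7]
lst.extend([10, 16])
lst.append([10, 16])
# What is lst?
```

After line 1: lst = [8, 7]
After line 2 (extend unpacks [10, 16]): lst = [8, 7, 10, 16]
After line 3 (append adds [10, 16] as single element): lst = [8, 7, 10, 16, [10, 16]]

[8, 7, 10, 16, [10, 16]]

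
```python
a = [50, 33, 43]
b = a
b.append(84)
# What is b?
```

After line 1: a = [50, 33, 43]
After line 2 (b = a is an alias, same object): a = [50, 33, 43], b = [50, 33, 43]
After line 3 (b.append mutates the shared list): a = [50, 33, 43, 84], b = [50, 33, 43, 84]

[50, 33, 43, 84]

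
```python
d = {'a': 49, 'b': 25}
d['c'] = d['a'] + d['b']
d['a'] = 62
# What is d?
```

After line 1: d = {'a': 49, 'b': 25}
After line 2 (d['c'] = 49 + 25): d = {'a': 49, 'b': 25, 'c': 74}
After line 3: d = {'a': 62, 'b': 25, 'c': 74}

{'a': 62, 'b': 25, 'c': 74}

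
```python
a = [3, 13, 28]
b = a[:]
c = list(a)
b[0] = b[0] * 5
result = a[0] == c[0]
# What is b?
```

After line 1: a = [3, 13, 28]
After line 2 (b = a[:], copy): a = [3, 13, 28], b = [3, 13, 28]
After line 3 (c = list(a) is a copy, new object): c = [3, 13, 28]
After line 4 (b[0] = 3 * 5 = 15; only b mutates (copy)): a = [3, 13, 28], b = [15, 13, 28], c = [3, 13, 28]
After line 5 (a[0] = 3, c[0] = 3; result = True)

[15, 13, 28]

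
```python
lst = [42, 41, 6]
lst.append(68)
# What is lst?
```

[42, 41, 6, 68]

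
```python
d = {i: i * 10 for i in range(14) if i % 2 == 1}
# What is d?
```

{1: 10, 3: 30, 5: 50, 7: 70, 9: 90, 11: 110, 13: 130}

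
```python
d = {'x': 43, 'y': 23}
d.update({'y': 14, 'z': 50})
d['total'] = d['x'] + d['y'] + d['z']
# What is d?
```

After line 1: d = {'x': 43, 'y': 23}
After line 2 (y overwritten, z added): d = {'x': 43, 'y': 14, 'z': 50}
After line 3 (total = 43 + 14 + 50 = 107): d = {'x': 43, 'y': 14, 'z': 50, 'total': 107}

{'x': 43, 'y': 14, 'z': 50, 'total': 107}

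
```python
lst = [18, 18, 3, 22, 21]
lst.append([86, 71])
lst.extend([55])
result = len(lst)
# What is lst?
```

After line 1: lst = [18, 18, 3, 22, 21]
After line 2 (append adds [86, 71] as single element): lst = [18, 18, 3, 22, 21, [86, 71]]
After line 3 (extend unpacks [55], adds 55): lst = [18, 18, 3, 22, 21, [86, 71], 55]
After line 4: result = len(lst) = 7

[18, 18, 3, 22, 21, [86, 71], 55]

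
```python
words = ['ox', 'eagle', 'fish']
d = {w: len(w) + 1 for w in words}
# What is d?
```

{'ox': 3, 'eagle': 6, 'fish': 5}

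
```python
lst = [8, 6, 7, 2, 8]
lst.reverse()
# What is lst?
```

[8, 2, 7, 6, 8]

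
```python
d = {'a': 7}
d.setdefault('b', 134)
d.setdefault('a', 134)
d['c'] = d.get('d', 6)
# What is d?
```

After line 1: d = {'a': 7}
After line 2 (setdefault adds 'b'=134): d = {'a': 7, 'b': 134}
After line 3 (setdefault 'a' no-op, already exists): d = {'a': 7, 'b': 134}
After line 4 (get('d', 6) returns default since 'd' not in d): d = {'a': 7, 'b': 134, 'c': 6}

{'a': 7, 'b': 134, 'c': 6}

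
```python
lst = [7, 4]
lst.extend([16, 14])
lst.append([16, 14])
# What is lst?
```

After line 1: lst = [7, 4]
After line 2 (extend unpacks [16, 14]): lst = [7, 4, 16, 14]
After line 3 (append adds [16, 14] as single element): lst = [7, 4, 16, 14, [16, 14]]

[7, 4, 16, 14, [16, 14]]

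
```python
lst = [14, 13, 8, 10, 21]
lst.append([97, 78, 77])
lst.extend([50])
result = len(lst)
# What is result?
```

After line 1: lst = [14, 13, 8, 10, 21]
After line 2 (append adds [97, 78, 77] as single element): lst = [14, 13, 8, 10, 21, [97, 78, 77]]
After line 3 (extend unpacks [50], adds 50): lst = [14, 13, 8, 10, 21, [97, 78, 77], 50]
After line 4: result = len(lst) = 7

7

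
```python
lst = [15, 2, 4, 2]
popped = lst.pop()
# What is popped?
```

2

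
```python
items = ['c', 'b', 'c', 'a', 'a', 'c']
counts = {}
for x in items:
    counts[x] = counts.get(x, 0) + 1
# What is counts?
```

Initial: counts = {}, items = ['c', 'b', 'c', 'a', 'a', 'c']
See 'c': counts = {'c': 1}
See 'b': counts = {'c': 1, 'b': 1}
See 'c': counts = {'c': 2, 'b': 1}
See 'a': counts = {'c': 2, 'b': 1, 'a': 1}
See 'a': counts = {'c': 2, 'b': 1, 'a': 2}
See 'c': counts = {'c': 3, 'b': 1, 'a': 2}

{'c': 3, 'b': 1, 'a': 2}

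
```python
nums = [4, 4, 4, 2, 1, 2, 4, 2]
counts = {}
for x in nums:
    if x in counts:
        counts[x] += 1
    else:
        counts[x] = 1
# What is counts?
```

Initial: counts = {}, nums = [4, 4, 4, 2, 1, 2, 4, 2]
See 4: counts = {4: 1}
See 4: counts = {4: 2}
See 4: counts = {4: 3}
See 2: counts = {4: 3, 2: 1}
See 1: counts = {4: 3, 2: 1, 1: 1}
See 2: counts = {4: 3, 2: 2, 1: 1}
See 4: counts = {4: 4, 2: 2, 1: 1}
See 2: counts = {4: 4, 2: 3, 1: 1}

{4: 4, 2: 3, 1: 1}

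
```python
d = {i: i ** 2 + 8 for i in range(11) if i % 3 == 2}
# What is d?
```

{2: 12, 5: 33, 8: 72}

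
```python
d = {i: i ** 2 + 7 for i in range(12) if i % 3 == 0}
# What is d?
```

{0: 7, 3: 16, 6: 43, 9: 88}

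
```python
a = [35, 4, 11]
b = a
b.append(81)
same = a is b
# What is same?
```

After line 1: a = [35, 4, 11]
After line 2 (b = a is an alias, same object): a = [35, 4, 11], b = [35, 4, 11]
After line 3 (b.append mutates the shared list): a = [35, 4, 11, 81], b = [35, 4, 11, 81]
After line 4 (same = a is b; same object -> True): same = True

True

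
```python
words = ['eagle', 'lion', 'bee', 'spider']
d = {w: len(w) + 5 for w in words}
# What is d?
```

{'eagle': 10, 'lion': 9, 'bee': 8, 'spider': 11}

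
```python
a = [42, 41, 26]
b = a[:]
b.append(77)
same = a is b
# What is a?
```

After line 1: a = [42, 41, 26]
After line 2 (b = a[:] is a shallow copy, new object): a = [42, 41, 26], b = [42, 41, 26]
After line 3 (append only mutates b): a = [42, 41, 26], b = [42, 41, 26, 77]
After line 4 (same = a is b; different objects -> False): same = False

[42, 41, 26]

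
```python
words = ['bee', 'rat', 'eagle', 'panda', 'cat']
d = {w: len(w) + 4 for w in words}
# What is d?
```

{'bee': 7, 'rat': 7, 'eagle': 9, 'panda': 9, 'cat': 7}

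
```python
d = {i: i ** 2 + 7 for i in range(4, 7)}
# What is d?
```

{4: 23, 5: 32, 6: 43}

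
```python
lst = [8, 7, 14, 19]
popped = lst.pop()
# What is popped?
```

19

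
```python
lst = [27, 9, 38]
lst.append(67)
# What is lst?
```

[27, 9, 38, 67]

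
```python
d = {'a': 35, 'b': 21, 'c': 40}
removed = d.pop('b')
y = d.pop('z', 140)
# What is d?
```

After line 1: d = {'a': 35, 'b': 21, 'c': 40}
After line 2 (pop 'b' returns 21): d = {'a': 35, 'c': 40}, removed = 21
After line 3 (pop 'z' missing, returns default 140): d = {'a': 35, 'c': 40}, y = 140

{'a': 35, 'c': 40}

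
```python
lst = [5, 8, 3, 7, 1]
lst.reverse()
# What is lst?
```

[1, 7, 3, 8, 5]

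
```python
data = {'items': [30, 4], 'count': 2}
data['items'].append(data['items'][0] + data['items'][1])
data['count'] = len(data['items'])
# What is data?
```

After line 1: data = {'items': [30, 4], 'count': 2}
After line 2 (append 30 + 4 = 34): data = {'items': [30, 4, 34], 'count': 2}
After line 3 (count = len(items) = 3): data = {'items': [30, 4, 34], 'count': 3}

{'items': [30, 4, 34], 'count': 3}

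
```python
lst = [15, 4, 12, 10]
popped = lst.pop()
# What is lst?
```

[15, 4, 12]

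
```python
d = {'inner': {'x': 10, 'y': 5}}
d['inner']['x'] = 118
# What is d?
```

After line 1: d = {'inner': {'x': 10, 'y': 5}}
After line 2 (inner x overwritten): d = {'inner': {'x': 118, 'y': 5}}

{'inner': {'x': 118, 'y': 5}}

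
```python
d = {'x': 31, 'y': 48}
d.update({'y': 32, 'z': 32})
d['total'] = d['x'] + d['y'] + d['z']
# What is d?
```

After line 1: d = {'x': 31, 'y': 48}
After line 2 (y overwritten, z added): d = {'x': 31, 'y': 32, 'z': 32}
After line 3 (total = 31 + 32 + 32 = 95): d = {'x': 31, 'y': 32, 'z': 32, 'total': 95}

{'x': 31, 'y': 32, 'z': 32, 'total': 95}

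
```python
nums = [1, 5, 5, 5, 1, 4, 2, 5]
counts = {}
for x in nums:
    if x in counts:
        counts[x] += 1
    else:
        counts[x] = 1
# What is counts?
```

Initial: counts = {}, nums = [1, 5, 5, 5, 1, 4, 2, 5]
See 1: counts = {1: 1}
See 5: counts = {1: 1, 5: 1}
See 5: counts = {1: 1, 5: 2}
See 5: counts = {1: 1, 5: 3}
See 1: counts = {1: 2, 5: 3}
See 4: counts = {1: 2, 5: 3, 4: 1}
See 2: counts = {1: 2, 5: 3, 4: 1, 2: 1}
See 5: counts = {1: 2, 5: 4, 4: 1, 2: 1}

{1: 2, 5: 4, 4: 1, 2: 1}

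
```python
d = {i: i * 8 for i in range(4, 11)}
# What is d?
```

{4: 32, 5: 40, 6: 48, 7: 56, 8: 64, 9: 72, 10: 80}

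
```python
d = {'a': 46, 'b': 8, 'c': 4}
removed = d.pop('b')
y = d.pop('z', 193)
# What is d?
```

After line 1: d = {'a': 46, 'b': 8, 'c': 4}
After line 2 (pop 'b' returns 8): d = {'a': 46, 'c': 4}, removed = 8
After line 3 (pop 'z' missing, returns default 193): d = {'a': 46, 'c': 4}, y = 193

{'a': 46, 'c': 4}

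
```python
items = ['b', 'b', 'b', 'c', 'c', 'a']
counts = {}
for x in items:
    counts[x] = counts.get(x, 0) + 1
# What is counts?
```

Initial: counts = {}, items = ['b', 'b', 'b', 'c', 'c', 'a']
See 'b': counts = {'b': 1}
See 'b': counts = {'b': 2}
See 'b': counts = {'b': 3}
See 'c': counts = {'b': 3, 'c': 1}
See 'c': counts = {'b': 3, 'c': 2}
See 'a': counts = {'b': 3, 'c': 2, 'a': 1}

{'b': 3, 'c': 2, 'a': 1}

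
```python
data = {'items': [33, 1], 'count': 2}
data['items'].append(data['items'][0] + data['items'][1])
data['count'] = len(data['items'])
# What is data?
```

After line 1: data = {'items': [33, 1], 'count': 2}
After line 2 (append 33 + 1 = 34): data = {'items': [33, 1, 34], 'count': 2}
After line 3 (count = len(items) = 3): data = {'items': [33, 1, 34], 'count': 3}

{'items': [33, 1, 34], 'count': 3}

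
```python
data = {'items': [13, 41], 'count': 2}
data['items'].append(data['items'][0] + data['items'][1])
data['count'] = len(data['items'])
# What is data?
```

After line 1: data = {'items': [13, 41], 'count': 2}
After line 2 (append 13 + 41 = 54): data = {'items': [13, 41, 54], 'count': 2}
After line 3 (count = len(items) = 3): data = {'items': [13, 41, 54], 'count': 3}

{'items': [13, 41, 54], 'count': 3}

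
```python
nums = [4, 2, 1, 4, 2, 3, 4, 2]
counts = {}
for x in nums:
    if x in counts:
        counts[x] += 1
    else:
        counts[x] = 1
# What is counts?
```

Initial: counts = {}, nums = [4, 2, 1, 4, 2, 3, 4, 2]
See 4: counts = {4: 1}
See 2: counts = {4: 1, 2: 1}
See 1: counts = {4: 1, 2: 1, 1: 1}
See 4: counts = {4: 2, 2: 1, 1: 1}
See 2: counts = {4: 2, 2: 2, 1: 1}
See 3: counts = {4: 2, 2: 2, 1: 1, 3: 1}
See 4: counts = {4: 3, 2: 2, 1: 1, 3: 1}
See 2: counts = {4: 3, 2: 3, 1: 1, 3: 1}

{4: 3, 2: 3, 1: 1, 3: 1}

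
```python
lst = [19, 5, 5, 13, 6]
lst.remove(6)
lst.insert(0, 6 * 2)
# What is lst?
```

After line 1: lst = [19, 5, 5, 13, 6]
After line 2 (remove first 6): lst = [19, 5, 5, 13]
After line 3 (insert 12 at index 0): lst = [12, 19, 5, 5, 13]

[12, 19, 5, 5, 13]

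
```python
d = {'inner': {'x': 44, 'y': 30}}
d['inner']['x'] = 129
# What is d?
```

After line 1: d = {'inner': {'x': 44, 'y': 30}}
After line 2 (inner x overwritten): d = {'inner': {'x': 129, 'y': 30}}

{'inner': {'x': 129, 'y': 30}}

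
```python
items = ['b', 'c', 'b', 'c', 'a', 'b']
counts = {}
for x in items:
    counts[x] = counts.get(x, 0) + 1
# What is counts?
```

Initial: counts = {}, items = ['b', 'c', 'b', 'c', 'a', 'b']
See 'b': counts = {'b': 1}
See 'c': counts = {'b': 1, 'c': 1}
See 'b': counts = {'b': 2, 'c': 1}
See 'c': counts = {'b': 2, 'c': 2}
See 'a': counts = {'b': 2, 'c': 2, 'a': 1}
See 'b': counts = {'b': 3, 'c': 2, 'a': 1}

{'b': 3, 'c': 2, 'a': 1}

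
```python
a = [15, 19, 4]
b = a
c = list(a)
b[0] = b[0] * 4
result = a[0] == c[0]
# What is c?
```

After line 1: a = [15, 19, 4]
After line 2 (b = a, alias): a = [15, 19, 4], b = [15, 19, 4]
After line 3 (c = list(a) is a copy, new object): c = [15, 19, 4]
After line 4 (b[0] = 15 * 4 = 60; mutates shared a/b): a = b = [60, 19, 4], c = [15, 19, 4]
After line 5 (a[0] = 60, c[0] = 15; result = False)

[15, 19, 4]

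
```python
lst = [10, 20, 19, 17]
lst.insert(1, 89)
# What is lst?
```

[10, 89, 20, 19, 17]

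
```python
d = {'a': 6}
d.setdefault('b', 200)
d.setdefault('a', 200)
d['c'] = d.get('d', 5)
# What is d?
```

After line 1: d = {'a': 6}
After line 2 (setdefault adds 'b'=200): d = {'a': 6, 'b': 200}
After line 3 (setdefault 'a' no-op, already exists): d = {'a': 6, 'b': 200}
After line 4 (get('d', 5) returns default since 'd' not in d): d = {'a': 6, 'b': 200, 'c': 5}

{'a': 6, 'b': 200, 'c': 5}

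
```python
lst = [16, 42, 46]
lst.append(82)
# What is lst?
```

[16, 42, 46, 82]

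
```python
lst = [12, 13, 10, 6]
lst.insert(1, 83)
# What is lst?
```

[12, 83, 13, 10, 6]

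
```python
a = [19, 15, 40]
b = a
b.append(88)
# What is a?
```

After line 1: a = [19, 15, 40]
After line 2 (b = a is an alias, same object): a = [19, 15, 40], b = [19, 15, 40]
After line 3 (b.append mutates the shared list): a = [19, 15, 40, 88], b = [19, 15, 40, 88]

[19, 15, 40, 88]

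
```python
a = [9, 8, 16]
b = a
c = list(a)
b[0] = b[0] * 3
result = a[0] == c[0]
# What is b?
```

After line 1: a = [9, 8, 16]
After line 2 (b = a, alias): a = [9, 8, 16], b = [9, 8, 16]
After line 3 (c = list(a) is a copy, new object): c = [9, 8, 16]
After line 4 (b[0] = 9 * 3 = 27; mutates shared a/b): a = b = [27, 8, 16], c = [9, 8, 16]
After line 5 (a[0] = 27, c[0] = 9; result = False)

[27, 8, 16]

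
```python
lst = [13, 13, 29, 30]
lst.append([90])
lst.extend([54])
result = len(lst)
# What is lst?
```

After line 1: lst = [13, 13, 29, 30]
After line 2 (append adds [90] as single element): lst = [13, 13, 29, 30, [90]]
After line 3 (extend unpacks [54], adds 54): lst = [13, 13, 29, 30, [90], 54]
After line 4: result = len(lst) = 6

[13, 13, 29, 30, [90], 54]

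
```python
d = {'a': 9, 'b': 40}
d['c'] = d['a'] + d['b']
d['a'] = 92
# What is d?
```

After line 1: d = {'a': 9, 'b': 40}
After line 2 (d['c'] = 9 + 40): d = {'a': 9, 'b': 40, 'c': 49}
After line 3: d = {'a': 92, 'b': 40, 'c': 49}

{'a': 92, 'b': 40, 'c': 49}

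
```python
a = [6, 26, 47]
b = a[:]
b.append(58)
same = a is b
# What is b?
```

After line 1: a = [6, 26, 47]
After line 2 (b = a[:] is a shallow copy, new object): a = [6, 26, 47], b = [6, 26, 47]
After line 3 (append only mutates b): a = [6, 26, 47], b = [6, 26, 47, 58]
After line 4 (same = a is b; different objects -> False): same = False

[6, 26, 47, 58]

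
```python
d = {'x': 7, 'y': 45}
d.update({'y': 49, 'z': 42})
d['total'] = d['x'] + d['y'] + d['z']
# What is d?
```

After line 1: d = {'x': 7, 'y': 45}
After line 2 (y overwritten, z added): d = {'x': 7, 'y': 49, 'z': 42}
After line 3 (total = 7 + 49 + 42 = 98): d = {'x': 7, 'y': 49, 'z': 42, 'total': 98}

{'x': 7, 'y': 49, 'z': 42, 'total': 98}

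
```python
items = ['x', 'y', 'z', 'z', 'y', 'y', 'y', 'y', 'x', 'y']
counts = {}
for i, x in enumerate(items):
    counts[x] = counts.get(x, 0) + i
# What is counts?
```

Initial: counts = {}, items = ['x', 'y', 'z', 'z', 'y', 'y', 'y', 'y', 'x', 'y']
i=0, x='x': counts = {'x': 0}
i=1, x='y': counts = {'x': 0, 'y': 1}
i=2, x='z': counts = {'x': 0, 'y': 1, 'z': 2}
i=3, x='z': counts = {'x': 0, 'y': 1, 'z': 5}
i=4, x='y': counts = {'x': 0, 'y': 5, 'z': 5}
i=5, x='y': counts = {'x': 0, 'y': 10, 'z': 5}
i=6, x='y': counts = {'x': 0, 'y': 16, 'z': 5}
i=7, x='y': counts = {'x': 0, 'y': 23, 'z': 5}
i=8, x='x': counts = {'x': 8, 'y': 23, 'z': 5}
i=9, x='y': counts = {'x': 8, 'y': 32, 'z': 5}

{'x': 8, 'y': 32, 'z': 5}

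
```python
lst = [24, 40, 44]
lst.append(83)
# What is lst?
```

[24, 40, 44, 83]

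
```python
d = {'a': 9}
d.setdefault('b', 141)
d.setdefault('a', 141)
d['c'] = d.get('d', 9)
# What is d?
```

After line 1: d = {'a': 9}
After line 2 (setdefault adds 'b'=141): d = {'a': 9, 'b': 141}
After line 3 (setdefault 'a' no-op, already exists): d = {'a': 9, 'b': 141}
After line 4 (get('d', 9) returns default since 'd' not in d): d = {'a': 9, 'b': 141, 'c': 9}

{'a': 9, 'b': 141, 'c': 9}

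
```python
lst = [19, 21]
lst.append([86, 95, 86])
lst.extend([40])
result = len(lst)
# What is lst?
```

After line 1: lst = [19, 21]
After line 2 (append adds [86, 95, 86] as single element): lst = [19, 21, [86, 95, 86]]
After line 3 (extend unpacks [40], adds 40): lst = [19, 21, [86, 95, 86], 40]
After line 4: result = len(lst) = 4

[19, 21, [86, 95, 86], 40]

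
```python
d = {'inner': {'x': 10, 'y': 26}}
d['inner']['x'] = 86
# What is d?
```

After line 1: d = {'inner': {'x': 10, 'y': 26}}
After line 2 (inner x overwritten): d = {'inner': {'x': 86, 'y': 26}}

{'inner': {'x': 86, 'y': 26}}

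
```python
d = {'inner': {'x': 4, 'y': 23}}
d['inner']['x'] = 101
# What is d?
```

After line 1: d = {'inner': {'x': 4, 'y': 23}}
After line 2 (inner x overwritten): d = {'inner': {'x': 101, 'y': 23}}

{'inner': {'x': 101, 'y': 23}}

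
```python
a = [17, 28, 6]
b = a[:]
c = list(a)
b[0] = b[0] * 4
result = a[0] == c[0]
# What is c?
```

After line 1: a = [17, 28, 6]
After line 2 (b = a[:], copy): a = [17, 28, 6], b = [17, 28, 6]
After line 3 (c = list(a) is a copy, new object): c = [17, 28, 6]
After line 4 (b[0] = 17 * 4 = 68; only b mutates (copy)): a = [17, 28, 6], b = [68, 28, 6], c = [17, 28, 6]
After line 5 (a[0] = 17, c[0] = 17; result = True)

[17, 28, 6]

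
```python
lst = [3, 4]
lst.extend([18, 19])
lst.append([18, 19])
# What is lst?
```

After line 1: lst = [3, 4]
After line 2 (extend unpacks [18, 19]): lst = [3, 4, 18, 19]
After line 3 (append adds [18, 19] as single element): lst = [3, 4, 18, 19, [18, 19]]

[3, 4, 18, 19, [18, 19]]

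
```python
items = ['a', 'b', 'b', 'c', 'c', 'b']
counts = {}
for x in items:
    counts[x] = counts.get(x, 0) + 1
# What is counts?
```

Initial: counts = {}, items = ['a', 'b', 'b', 'c', 'c', 'b']
See 'a': counts = {'a': 1}
See 'b': counts = {'a': 1, 'b': 1}
See 'b': counts = {'a': 1, 'b': 2}
See 'c': counts = {'a': 1, 'b': 2, 'c': 1}
See 'c': counts = {'a': 1, 'b': 2, 'c': 2}
See 'b': counts = {'a': 1, 'b': 3, 'c': 2}

{'a': 1, 'b': 3, 'c': 2}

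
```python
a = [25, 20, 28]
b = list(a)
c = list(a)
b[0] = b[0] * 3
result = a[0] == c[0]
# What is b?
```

After line 1: a = [25, 20, 28]
After line 2 (b = list(a), copy): a = [25, 20, 28], b = [25, 20, 28]
After line 3 (c = list(a) is a copy, new object): c = [25, 20, 28]
After line 4 (b[0] = 25 * 3 = 75; only b mutates (copy)): a = [25, 20, 28], b = [75, 20, 28], c = [25, 20, 28]
After line 5 (a[0] = 25, c[0] = 25; result = True)

[75, 20, 28]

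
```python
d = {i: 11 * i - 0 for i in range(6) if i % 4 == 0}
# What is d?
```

{0: 0, 4: 44}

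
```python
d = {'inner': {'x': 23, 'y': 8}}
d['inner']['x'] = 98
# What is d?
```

After line 1: d = {'inner': {'x': 23, 'y': 8}}
After line 2 (inner x overwritten): d = {'inner': {'x': 98, 'y': 8}}

{'inner': {'x': 98, 'y': 8}}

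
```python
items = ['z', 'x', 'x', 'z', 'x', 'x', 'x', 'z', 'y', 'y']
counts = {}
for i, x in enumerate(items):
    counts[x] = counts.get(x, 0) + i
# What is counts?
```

Initial: counts = {}, items = ['z', 'x', 'x', 'z', 'x', 'x', 'x', 'z', 'y', 'y']
i=0, x='z': counts = {'z': 0}
i=1, x='x': counts = {'z': 0, 'x': 1}
i=2, x='x': counts = {'z': 0, 'x': 3}
i=3, x='z': counts = {'z': 3, 'x': 3}
i=4, x='x': counts = {'z': 3, 'x': 7}
i=5, x='x': counts = {'z': 3, 'x': 12}
i=6, x='x': counts = {'z': 3, 'x': 18}
i=7, x='z': counts = {'z': 10, 'x': 18}
i=8, x='y': counts = {'z': 10, 'x': 18, 'y': 8}
i=9, x='y': counts = {'z': 10, 'x': 18, 'y': 17}

{'z': 10, 'x': 18, 'y': 17}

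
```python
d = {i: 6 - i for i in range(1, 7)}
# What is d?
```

{1: 5, 2: 4, 3: 3, 4: 2, 5: 1, 6: 0}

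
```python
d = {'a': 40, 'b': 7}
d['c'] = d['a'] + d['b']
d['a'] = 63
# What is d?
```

After line 1: d = {'a': 40, 'b': 7}
After line 2 (d['c'] = 40 + 7): d = {'a': 40, 'b': 7, 'c': 47}
After line 3: d = {'a': 63, 'b': 7, 'c': 47}

{'a': 63, 'b': 7, 'c': 47}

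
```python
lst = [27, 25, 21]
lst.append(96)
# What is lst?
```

[27, 25, 21, 96]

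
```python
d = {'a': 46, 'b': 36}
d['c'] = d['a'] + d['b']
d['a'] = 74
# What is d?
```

After line 1: d = {'a': 46, 'b': 36}
After line 2 (d['c'] = 46 + 36): d = {'a': 46, 'b': 36, 'c': 82}
After line 3: d = {'a': 74, 'b': 36, 'c': 82}

{'a': 74, 'b': 36, 'c': 82}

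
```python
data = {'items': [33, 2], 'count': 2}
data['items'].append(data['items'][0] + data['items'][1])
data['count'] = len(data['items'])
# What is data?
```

After line 1: data = {'items': [33, 2], 'count': 2}
After line 2 (append 33 + 2 = 35): data = {'items': [33, 2, 35], 'count': 2}
After line 3 (count = len(items) = 3): data = {'items': [33, 2, 35], 'count': 3}

{'items': [33, 2, 35], 'count': 3}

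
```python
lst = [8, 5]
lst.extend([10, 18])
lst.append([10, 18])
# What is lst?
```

After line 1: lst = [8, 5]
After line 2 (extend unpacks [10, 18]): lst = [8, 5, 10, 18]
After line 3 (append adds [10, 18] as single element): lst = [8, 5, 10, 18, [10, 18]]

[8, 5, 10, 18, [10, 18]]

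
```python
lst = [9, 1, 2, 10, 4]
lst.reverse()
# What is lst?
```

[4, 10, 2, 1, 9]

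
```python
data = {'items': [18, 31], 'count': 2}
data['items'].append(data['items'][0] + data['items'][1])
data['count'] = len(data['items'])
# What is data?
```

After line 1: data = {'items': [18, 31], 'count': 2}
After line 2 (append 18 + 31 = 49): data = {'items': [18, 31, 49], 'count': 2}
After line 3 (count = len(items) = 3): data = {'items': [18, 31, 49], 'count': 3}

{'items': [18, 31, 49], 'count': 3}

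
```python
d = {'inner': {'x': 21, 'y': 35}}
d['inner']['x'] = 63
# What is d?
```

After line 1: d = {'inner': {'x': 21, 'y': 35}}
After line 2 (inner x overwritten): d = {'inner': {'x': 63, 'y': 35}}

{'inner': {'x': 63, 'y': 35}}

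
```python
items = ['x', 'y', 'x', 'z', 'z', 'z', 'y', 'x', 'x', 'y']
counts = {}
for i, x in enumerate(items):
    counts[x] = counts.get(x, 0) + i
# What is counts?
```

Initial: counts = {}, items = ['x', 'y', 'x', 'z', 'z', 'z', 'y', 'x', 'x', 'y']
i=0, x='x': counts = {'x': 0}
i=1, x='y': counts = {'x': 0, 'y': 1}
i=2, x='x': counts = {'x': 2, 'y': 1}
i=3, x='z': counts = {'x': 2, 'y': 1, 'z': 3}
i=4, x='z': counts = {'x': 2, 'y': 1, 'z': 7}
i=5, x='z': counts = {'x': 2, 'y': 1, 'z': 12}
i=6, x='y': counts = {'x': 2, 'y': 7, 'z': 12}
i=7, x='x': counts = {'x': 9, 'y': 7, 'z': 12}
i=8, x='x': counts = {'x': 17, 'y': 7, 'z': 12}
i=9, x='y': counts = {'x': 17, 'y': 16, 'z': 12}

{'x': 17, 'y': 16, 'z': 12}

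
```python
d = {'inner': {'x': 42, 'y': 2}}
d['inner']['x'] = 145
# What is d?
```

After line 1: d = {'inner': {'x': 42, 'y': 2}}
After line 2 (inner x overwritten): d = {'inner': {'x': 145, 'y': 2}}

{'inner': {'x': 145, 'y': 2}}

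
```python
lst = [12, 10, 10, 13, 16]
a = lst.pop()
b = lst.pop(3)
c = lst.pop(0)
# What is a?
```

After line 1: lst = [12, 10, 10, 13, 16]
After line 2 (pop() -> a = 16): lst = [12, 10, 10, 13]
After line 3 (pop(3) -> b = 13): lst = [12, 10, 10]
After line 4 (pop(0) -> c = 12): lst = [10, 10]

16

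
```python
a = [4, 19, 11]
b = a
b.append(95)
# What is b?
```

After line 1: a = [4, 19, 11]
After line 2 (b = a is an alias, same object): a = [4, 19, 11], b = [4, 19, 11]
After line 3 (b.append mutates the shared list): a = [4, 19, 11, 95], b = [4, 19, 11, 95]

[4, 19, 11, 95]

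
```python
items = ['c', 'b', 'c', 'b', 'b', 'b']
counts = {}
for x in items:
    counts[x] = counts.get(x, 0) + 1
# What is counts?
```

Initial: counts = {}, items = ['c', 'b', 'c', 'b', 'b', 'b']
See 'c': counts = {'c': 1}
See 'b': counts = {'c': 1, 'b': 1}
See 'c': counts = {'c': 2, 'b': 1}
See 'b': counts = {'c': 2, 'b': 2}
See 'b': counts = {'c': 2, 'b': 3}
See 'b': counts = {'c': 2, 'b': 4}

{'c': 2, 'b': 4}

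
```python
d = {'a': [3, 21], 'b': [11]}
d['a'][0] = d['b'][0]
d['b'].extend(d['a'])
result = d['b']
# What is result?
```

After line 1: d = {'a': [3, 21], 'b': [11]}
After line 2 (a[0] = b[0] = 11): d = {'a': [11, 21], 'b': [11]}
After line 3 (b.extend(a) appends [11, 21]): d = {'a': [11, 21], 'b': [11, 11, 21]}
After line 4: result = d['b'] = [11, 11, 21]

[11, 11, 21]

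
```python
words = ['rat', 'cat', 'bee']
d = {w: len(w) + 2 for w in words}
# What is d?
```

{'rat': 5, 'cat': 5, 'bee': 5}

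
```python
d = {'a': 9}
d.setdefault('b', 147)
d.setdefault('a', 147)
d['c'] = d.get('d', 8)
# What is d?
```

After line 1: d = {'a': 9}
After line 2 (setdefault adds 'b'=147): d = {'a': 9, 'b': 147}
After line 3 (setdefault 'a' no-op, already exists): d = {'a': 9, 'b': 147}
After line 4 (get('d', 8) returns default since 'd' not in d): d = {'a': 9, 'b': 147, 'c': 8}

{'a': 9, 'b': 147, 'c': 8}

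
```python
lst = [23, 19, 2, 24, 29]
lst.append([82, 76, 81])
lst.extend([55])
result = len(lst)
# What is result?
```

After line 1: lst = [23, 19, 2, 24, 29]
After line 2 (append adds [82, 76, 81] as single element): lst = [23, 19, 2, 24, 29, [82, 76, 81]]
After line 3 (extend unpacks [55], adds 55): lst = [23, 19, 2, 24, 29, [82, 76, 81], 55]
After line 4: result = len(lst) = 7

7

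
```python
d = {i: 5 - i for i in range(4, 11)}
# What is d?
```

{4: 1, 5: 0, 6: -1, 7: -2, 8: -3, 9: -4, 10: -5}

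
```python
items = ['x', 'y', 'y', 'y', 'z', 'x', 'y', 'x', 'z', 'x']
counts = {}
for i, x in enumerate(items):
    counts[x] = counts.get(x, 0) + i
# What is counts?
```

Initial: counts = {}, items = ['x', 'y', 'y', 'y', 'z', 'x', 'y', 'x', 'z', 'x']
i=0, x='x': counts = {'x': 0}
i=1, x='y': counts = {'x': 0, 'y': 1}
i=2, x='y': counts = {'x': 0, 'y': 3}
i=3, x='y': counts = {'x': 0, 'y': 6}
i=4, x='z': counts = {'x': 0, 'y': 6, 'z': 4}
i=5, x='x': counts = {'x': 5, 'y': 6, 'z': 4}
i=6, x='y': counts = {'x': 5, 'y': 12, 'z': 4}
i=7, x='x': counts = {'x': 12, 'y': 12, 'z': 4}
i=8, x='z': counts = {'x': 12, 'y': 12, 'z': 12}
i=9, x='x': counts = {'x': 21, 'y': 12, 'z': 12}

{'x': 21, 'y': 12, 'z': 12}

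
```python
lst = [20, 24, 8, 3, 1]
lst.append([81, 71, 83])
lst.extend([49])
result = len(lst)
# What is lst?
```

After line 1: lst = [20, 24, 8, 3, 1]
After line 2 (append adds [81, 71, 83] as single element): lst = [20, 24, 8, 3, 1, [81, 71, 83]]
After line 3 (extend unpacks [49], adds 49): lst = [20, 24, 8, 3, 1, [81, 71, 83], 49]
After line 4: result = len(lst) = 7

[20, 24, 8, 3, 1, [81, 71, 83], 49]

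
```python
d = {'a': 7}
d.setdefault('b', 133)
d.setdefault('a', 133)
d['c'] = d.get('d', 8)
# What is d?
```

After line 1: d = {'a': 7}
After line 2 (setdefault adds 'b'=133): d = {'a': 7, 'b': 133}
After line 3 (setdefault 'a' no-op, already exists): d = {'a': 7, 'b': 133}
After line 4 (get('d', 8) returns default since 'd' not in d): d = {'a': 7, 'b': 133, 'c': 8}

{'a': 7, 'b': 133, 'c': 8}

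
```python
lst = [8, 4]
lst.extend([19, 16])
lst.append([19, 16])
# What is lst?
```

After line 1: lst = [8, 4]
After line 2 (extend unpacks [19, 16]): lst = [8, 4, 19, 16]
After line 3 (append adds [19, 16] as single element): lst = [8, 4, 19, 16, [19, 16]]

[8, 4, 19, 16, [19, 16]]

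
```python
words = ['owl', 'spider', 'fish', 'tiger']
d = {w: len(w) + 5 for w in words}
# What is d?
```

{'owl': 8, 'spider': 11, 'fish': 9, 'tiger': 10}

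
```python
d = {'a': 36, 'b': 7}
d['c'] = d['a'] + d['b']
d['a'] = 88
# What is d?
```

After line 1: d = {'a': 36, 'b': 7}
After line 2 (d['c'] = 36 + 7): d = {'a': 36, 'b': 7, 'c': 43}
After line 3: d = {'a': 88, 'b': 7, 'c': 43}

{'a': 88, 'b': 7, 'c': 43}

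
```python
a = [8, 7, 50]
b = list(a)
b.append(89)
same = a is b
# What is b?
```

After line 1: a = [8, 7, 50]
After line 2 (b = list(a) is a shallow copy, new object): a = [8, 7, 50], b = [8, 7, 50]
After line 3 (append only mutates b): a = [8, 7, 50], b = [8, 7, 50, 89]
After line 4 (same = a is b; different objects -> False): same = False

[8, 7, 50, 89]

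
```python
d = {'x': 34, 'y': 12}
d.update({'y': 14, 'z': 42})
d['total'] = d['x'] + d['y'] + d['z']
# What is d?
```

After line 1: d = {'x': 34, 'y': 12}
After line 2 (y overwritten, z added): d = {'x': 34, 'y': 14, 'z': 42}
After line 3 (total = 34 + 14 + 42 = 90): d = {'x': 34, 'y': 14, 'z': 42, 'total': 90}

{'x': 34, 'y': 14, 'z': 42, 'total': 90}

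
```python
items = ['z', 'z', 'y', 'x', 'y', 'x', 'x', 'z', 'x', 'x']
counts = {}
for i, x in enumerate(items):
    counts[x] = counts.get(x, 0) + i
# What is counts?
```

Initial: counts = {}, items = ['z', 'z', 'y', 'x', 'y', 'x', 'x', 'z', 'x', 'x']
i=0, x='z': counts = {'z': 0}
i=1, x='z': counts = {'z': 1}
i=2, x='y': counts = {'z': 1, 'y': 2}
i=3, x='x': counts = {'z': 1, 'y': 2, 'x': 3}
i=4, x='y': counts = {'z': 1, 'y': 6, 'x': 3}
i=5, x='x': counts = {'z': 1, 'y': 6, 'x': 8}
i=6, x='x': counts = {'z': 1, 'y': 6, 'x': 14}
i=7, x='z': counts = {'z': 8, 'y': 6, 'x': 14}
i=8, x='x': counts = {'z': 8, 'y': 6, 'x': 22}
i=9, x='x': counts = {'z': 8, 'y': 6, 'x': 31}

{'z': 8, 'y': 6, 'x': 31}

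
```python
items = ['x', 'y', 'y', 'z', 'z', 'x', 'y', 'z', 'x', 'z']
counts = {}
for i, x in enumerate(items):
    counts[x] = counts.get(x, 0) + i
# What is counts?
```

Initial: counts = {}, items = ['x', 'y', 'y', 'z', 'z', 'x', 'y', 'z', 'x', 'z']
i=0, x='x': counts = {'x': 0}
i=1, x='y': counts = {'x': 0, 'y': 1}
i=2, x='y': counts = {'x': 0, 'y': 3}
i=3, x='z': counts = {'x': 0, 'y': 3, 'z': 3}
i=4, x='z': counts = {'x': 0, 'y': 3, 'z': 7}
i=5, x='x': counts = {'x': 5, 'y': 3, 'z': 7}
i=6, x='y': counts = {'x': 5, 'y': 9, 'z': 7}
i=7, x='z': counts = {'x': 5, 'y': 9, 'z': 14}
i=8, x='x': counts = {'x': 13, 'y': 9, 'z': 14}
i=9, x='z': counts = {'x': 13, 'y': 9, 'z': 23}

{'x': 13, 'y': 9, 'z': 23}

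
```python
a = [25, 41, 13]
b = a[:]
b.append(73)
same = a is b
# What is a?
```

After line 1: a = [25, 41, 13]
After line 2 (b = a[:] is a shallow copy, new object): a = [25, 41, 13], b = [25, 41, 13]
After line 3 (append only mutates b): a = [25, 41, 13], b = [25, 41, 13, 73]
After line 4 (same = a is b; different objects -> False): same = False

[25, 41, 13]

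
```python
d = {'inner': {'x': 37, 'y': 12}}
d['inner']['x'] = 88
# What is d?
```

After line 1: d = {'inner': {'x': 37, 'y': 12}}
After line 2 (inner x overwritten): d = {'inner': {'x': 88, 'y': 12}}

{'inner': {'x': 88, 'y': 12}}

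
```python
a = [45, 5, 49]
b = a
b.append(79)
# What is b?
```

After line 1: a = [45, 5, 49]
After line 2 (b = a is an alias, same object): a = [45, 5, 49], b = [45, 5, 49]
After line 3 (b.append mutates the shared list): a = [45, 5, 49, 79], b = [45, 5, 49, 79]

[45, 5, 49, 79]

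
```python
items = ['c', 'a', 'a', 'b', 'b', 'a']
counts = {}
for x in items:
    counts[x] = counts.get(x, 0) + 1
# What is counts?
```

Initial: counts = {}, items = ['c', 'a', 'a', 'b', 'b', 'a']
See 'c': counts = {'c': 1}
See 'a': counts = {'c': 1, 'a': 1}
See 'a': counts = {'c': 1, 'a': 2}
See 'b': counts = {'c': 1, 'a': 2, 'b': 1}
See 'b': counts = {'c': 1, 'a': 2, 'b': 2}
See 'a': counts = {'c': 1, 'a': 3, 'b': 2}

{'c': 1, 'a': 3, 'b': 2}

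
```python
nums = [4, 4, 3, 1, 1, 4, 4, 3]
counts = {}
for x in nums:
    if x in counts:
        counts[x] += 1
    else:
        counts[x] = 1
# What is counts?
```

Initial: counts = {}, nums = [4, 4, 3, 1, 1, 4, 4, 3]
See 4: counts = {4: 1}
See 4: counts = {4: 2}
See 3: counts = {4: 2, 3: 1}
See 1: counts = {4: 2, 3: 1, 1: 1}
See 1: counts = {4: 2, 3: 1, 1: 2}
See 4: counts = {4: 3, 3: 1, 1: 2}
See 4: counts = {4: 4, 3: 1, 1: 2}
See 3: counts = {4: 4, 3: 2, 1: 2}

{4: 4, 3: 2, 1: 2}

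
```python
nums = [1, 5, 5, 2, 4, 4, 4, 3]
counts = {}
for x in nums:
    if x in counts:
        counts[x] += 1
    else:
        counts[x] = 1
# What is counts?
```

Initial: counts = {}, nums = [1, 5, 5, 2, 4, 4, 4, 3]
See 1: counts = {1: 1}
See 5: counts = {1: 1, 5: 1}
See 5: counts = {1: 1, 5: 2}
See 2: counts = {1: 1, 5: 2, 2: 1}
See 4: counts = {1: 1, 5: 2, 2: 1, 4: 1}
See 4: counts = {1: 1, 5: 2, 2: 1, 4: 2}
See 4: counts = {1: 1, 5: 2, 2: 1, 4: 3}
See 3: counts = {1: 1, 5: 2, 2: 1, 4: 3, 3: 1}

{1: 1, 5: 2, 2: 1, 4: 3, 3: 1}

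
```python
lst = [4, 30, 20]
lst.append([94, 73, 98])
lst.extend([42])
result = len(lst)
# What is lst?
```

After line 1: lst = [4, 30, 20]
After line 2 (append adds [94, 73, 98] as single element): lst = [4, 30, 20, [94, 73, 98]]
After line 3 (extend unpacks [42], adds 42): lst = [4, 30, 20, [94, 73, 98], 42]
After line 4: result = len(lst) = 5

[4, 30, 20, [94, 73, 98], 42]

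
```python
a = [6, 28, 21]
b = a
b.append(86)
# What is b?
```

After line 1: a = [6, 28, 21]
After line 2 (b = a is an alias, same object): a = [6, 28, 21], b = [6, 28, 21]
After line 3 (b.append mutates the shared list): a = [6, 28, 21, 86], b = [6, 28, 21, 86]

[6, 28, 21, 86]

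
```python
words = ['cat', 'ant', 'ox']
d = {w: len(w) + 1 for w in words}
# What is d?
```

{'cat': 4, 'ant': 4, 'ox': 3}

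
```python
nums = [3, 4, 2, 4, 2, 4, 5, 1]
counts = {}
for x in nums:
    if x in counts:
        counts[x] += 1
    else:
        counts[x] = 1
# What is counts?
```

Initial: counts = {}, nums = [3, 4, 2, 4, 2, 4, 5, 1]
See 3: counts = {3: 1}
See 4: counts = {3: 1, 4: 1}
See 2: counts = {3: 1, 4: 1, 2: 1}
See 4: counts = {3: 1, 4: 2, 2: 1}
See 2: counts = {3: 1, 4: 2, 2: 2}
See 4: counts = {3: 1, 4: 3, 2: 2}
See 5: counts = {3: 1, 4: 3, 2: 2, 5: 1}
See 1: counts = {3: 1, 4: 3, 2: 2, 5: 1, 1: 1}

{3: 1, 4: 3, 2: 2, 5: 1, 1: 1}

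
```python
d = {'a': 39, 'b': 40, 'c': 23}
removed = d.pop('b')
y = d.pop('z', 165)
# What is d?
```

After line 1: d = {'a': 39, 'b': 40, 'c': 23}
After line 2 (pop 'b' returns 40): d = {'a': 39, 'c': 23}, removed = 40
After line 3 (pop 'z' missing, returns default 165): d = {'a': 39, 'c': 23}, y = 165

{'a': 39, 'c': 23}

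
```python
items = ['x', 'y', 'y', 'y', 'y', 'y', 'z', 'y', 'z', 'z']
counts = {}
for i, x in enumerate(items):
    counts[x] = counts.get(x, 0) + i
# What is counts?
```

Initial: counts = {}, items = ['x', 'y', 'y', 'y', 'y', 'y', 'z', 'y', 'z', 'z']
i=0, x='x': counts = {'x': 0}
i=1, x='y': counts = {'x': 0, 'y': 1}
i=2, x='y': counts = {'x': 0, 'y': 3}
i=3, x='y': counts = {'x': 0, 'y': 6}
i=4, x='y': counts = {'x': 0, 'y': 10}
i=5, x='y': counts = {'x': 0, 'y': 15}
i=6, x='z': counts = {'x': 0, 'y': 15, 'z': 6}
i=7, x='y': counts = {'x': 0, 'y': 22, 'z': 6}
i=8, x='z': counts = {'x': 0, 'y': 22, 'z': 14}
i=9, x='z': counts = {'x': 0, 'y': 22, 'z': 23}

{'x': 0, 'y': 22, 'z': 23}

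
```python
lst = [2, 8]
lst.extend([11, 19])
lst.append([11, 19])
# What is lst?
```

After line 1: lst = [2, 8]
After line 2 (extend unpacks [11, 19]): lst = [2, 8, 11, 19]
After line 3 (append adds [11, 19] as single element): lst = [2, 8, 11, 19, [11, 19]]

[2, 8, 11, 19, [11, 19]]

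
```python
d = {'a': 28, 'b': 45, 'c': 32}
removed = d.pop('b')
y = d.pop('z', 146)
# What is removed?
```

After line 1: d = {'a': 28, 'b': 45, 'c': 32}
After line 2 (pop 'b' returns 45): d = {'a': 28, 'c': 32}, removed = 45
After line 3 (pop 'z' missing, returns default 146): d = {'a': 28, 'c': 32}, y = 146

45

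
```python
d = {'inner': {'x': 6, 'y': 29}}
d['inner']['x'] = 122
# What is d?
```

After line 1: d = {'inner': {'x': 6, 'y': 29}}
After line 2 (inner x overwritten): d = {'inner': {'x': 122, 'y': 29}}

{'inner': {'x': 122, 'y': 29}}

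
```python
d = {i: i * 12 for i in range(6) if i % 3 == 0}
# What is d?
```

{0: 0, 3: 36}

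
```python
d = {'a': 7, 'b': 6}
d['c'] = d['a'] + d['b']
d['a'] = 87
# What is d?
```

After line 1: d = {'a': 7, 'b': 6}
After line 2 (d['c'] = 7 + 6): d = {'a': 7, 'b': 6, 'c': 13}
After line 3: d = {'a': 87, 'b': 6, 'c': 13}

{'a': 87, 'b': 6, 'c': 13}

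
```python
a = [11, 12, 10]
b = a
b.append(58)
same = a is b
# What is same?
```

After line 1: a = [11, 12, 10]
After line 2 (b = a is an alias, same object): a = [11, 12, 10], b = [11, 12, 10]
After line 3 (b.append mutates the shared list): a = [11, 12, 10, 58], b = [11, 12, 10, 58]
After line 4 (same = a is b; same object -> True): same = True

True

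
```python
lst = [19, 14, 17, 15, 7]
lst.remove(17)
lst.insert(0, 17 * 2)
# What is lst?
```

After line 1: lst = [19, 14, 17, 15, 7]
After line 2 (remove first 17): lst = [19, 14, 15, 7]
After line 3 (insert 34 at index 0): lst = [34, 19, 14, 15, 7]

[34, 19, 14, 15, 7]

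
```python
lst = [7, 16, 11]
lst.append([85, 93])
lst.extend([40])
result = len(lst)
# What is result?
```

After line 1: lst = [7, 16, 11]
After line 2 (append adds [85, 93] as single element): lst = [7, 16, 11, [85, 93]]
After line 3 (extend unpacks [40], adds 40): lst = [7, 16, 11, [85, 93], 40]
After line 4: result = len(lst) = 5

5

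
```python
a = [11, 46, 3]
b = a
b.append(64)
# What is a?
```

After line 1: a = [11, 46, 3]
After line 2 (b = a is an alias, same object): a = [11, 46, 3], b = [11, 46, 3]
After line 3 (b.append mutates the shared list): a = [11, 46, 3, 64], b = [11, 46, 3, 64]

[11, 46, 3, 64]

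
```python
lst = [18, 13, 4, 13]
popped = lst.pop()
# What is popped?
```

13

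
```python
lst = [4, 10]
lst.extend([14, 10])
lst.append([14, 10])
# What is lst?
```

After line 1: lst = [4, 10]
After line 2 (extend unpacks [14, 10]): lst = [4, 10, 14, 10]
After line 3 (append adds [14, 10] as single element): lst = [4, 10, 14, 10, [14, 10]]

[4, 10, 14, 10, [14, 10]]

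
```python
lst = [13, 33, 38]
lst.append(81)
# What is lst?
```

[13, 33, 38, 81]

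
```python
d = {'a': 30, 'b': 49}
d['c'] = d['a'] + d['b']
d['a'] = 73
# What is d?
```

After line 1: d = {'a': 30, 'b': 49}
After line 2 (d['c'] = 30 + 49): d = {'a': 30, 'b': 49, 'c': 79}
After line 3: d = {'a': 73, 'b': 49, 'c': 79}

{'a': 73, 'b': 49, 'c': 79}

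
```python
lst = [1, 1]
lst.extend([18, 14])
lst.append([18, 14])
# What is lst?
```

After line 1: lst = [1, 1]
After line 2 (extend unpacks [18, 14]): lst = [1, 1, 18, 14]
After line 3 (append adds [18, 14] as single element): lst = [1, 1, 18, 14, [18, 14]]

[1, 1, 18, 14, [18, 14]]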